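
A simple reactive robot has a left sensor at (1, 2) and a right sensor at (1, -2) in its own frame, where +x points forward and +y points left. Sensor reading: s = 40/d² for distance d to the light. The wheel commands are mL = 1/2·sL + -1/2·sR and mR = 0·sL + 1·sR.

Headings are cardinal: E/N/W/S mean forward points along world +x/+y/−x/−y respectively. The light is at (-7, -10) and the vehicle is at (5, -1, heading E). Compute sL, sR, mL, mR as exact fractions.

left sensor world pos  = (6, 1); dL² = 290
right sensor world pos = (6, -3); dR² = 218
sL = 40/290 = 4/29
sR = 40/218 = 20/109
mL = 1/2·sL + -1/2·sR = -72/3161
mR = 0·sL + 1·sR = 20/109

4/29 20/109 -72/3161 20/109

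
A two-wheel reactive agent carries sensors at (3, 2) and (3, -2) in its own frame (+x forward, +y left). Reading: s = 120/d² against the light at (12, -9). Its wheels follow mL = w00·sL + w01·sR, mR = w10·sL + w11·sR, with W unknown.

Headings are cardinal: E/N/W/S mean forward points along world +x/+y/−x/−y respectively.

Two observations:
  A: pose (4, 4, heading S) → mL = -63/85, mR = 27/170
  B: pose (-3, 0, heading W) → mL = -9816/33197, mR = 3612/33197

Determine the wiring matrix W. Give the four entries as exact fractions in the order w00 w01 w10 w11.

-1/2 -1/2 -1/2 1

obs A: pose=(4,4,S) → sL=15/17, sR=3/5, mL=-63/85, mR=27/170
obs B: pose=(-3,0,W) → sL=120/373, sR=24/89, mL=-9816/33197, mR=3612/33197
sensor matrix S = [[15/17, 3/5], [120/373, 24/89]]; det S = 25344/564349
solve [mL_A; mL_B] = S·[w00; w01] and [mR_A; mR_B] = S·[w10; w11]:
  w00 = -1/2, w01 = -1/2, w10 = -1/2, w11 = 1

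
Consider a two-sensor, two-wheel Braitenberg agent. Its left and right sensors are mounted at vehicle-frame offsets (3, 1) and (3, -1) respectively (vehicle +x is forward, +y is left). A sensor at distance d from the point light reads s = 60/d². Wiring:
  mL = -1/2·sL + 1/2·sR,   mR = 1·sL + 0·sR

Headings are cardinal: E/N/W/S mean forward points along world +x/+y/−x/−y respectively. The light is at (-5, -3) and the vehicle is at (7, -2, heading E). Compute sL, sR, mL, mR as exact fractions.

60/229 4/15 8/3435 60/229

left sensor world pos  = (10, -1); dL² = 229
right sensor world pos = (10, -3); dR² = 225
sL = 60/229 = 60/229
sR = 60/225 = 4/15
mL = -1/2·sL + 1/2·sR = 8/3435
mR = 1·sL + 0·sR = 60/229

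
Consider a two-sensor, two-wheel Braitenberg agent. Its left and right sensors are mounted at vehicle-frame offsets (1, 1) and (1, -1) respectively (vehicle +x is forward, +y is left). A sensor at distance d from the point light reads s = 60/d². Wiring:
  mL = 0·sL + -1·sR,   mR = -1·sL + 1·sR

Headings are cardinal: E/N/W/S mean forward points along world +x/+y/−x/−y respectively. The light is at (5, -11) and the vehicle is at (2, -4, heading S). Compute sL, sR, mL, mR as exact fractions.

3/2 15/13 -15/13 -9/26

left sensor world pos  = (3, -5); dL² = 40
right sensor world pos = (1, -5); dR² = 52
sL = 60/40 = 3/2
sR = 60/52 = 15/13
mL = 0·sL + -1·sR = -15/13
mR = -1·sL + 1·sR = -9/26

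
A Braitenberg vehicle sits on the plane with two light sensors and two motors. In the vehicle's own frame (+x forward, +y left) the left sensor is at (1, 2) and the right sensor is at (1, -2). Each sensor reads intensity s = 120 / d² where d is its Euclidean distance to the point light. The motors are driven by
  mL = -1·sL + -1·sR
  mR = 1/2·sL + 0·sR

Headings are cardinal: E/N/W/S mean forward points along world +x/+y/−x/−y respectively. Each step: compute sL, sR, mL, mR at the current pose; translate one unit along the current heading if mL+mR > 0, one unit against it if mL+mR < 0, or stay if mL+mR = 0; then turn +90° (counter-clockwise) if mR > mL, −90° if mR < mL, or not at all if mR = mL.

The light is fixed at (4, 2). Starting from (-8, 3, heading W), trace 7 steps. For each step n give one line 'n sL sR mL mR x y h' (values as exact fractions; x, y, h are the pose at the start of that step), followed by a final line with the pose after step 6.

n=0: pose=(-8,3,W); sL=12/17, sR=60/89; mL=-2088/1513, mR=6/17; mL+mR=-1554/1513 → advance -1; mR−mL=2622/1513 → turn +1·90°
n=1: pose=(-7,3,S); sL=40/27, sR=120/169; mL=-10000/4563, mR=20/27; mL+mR=-6620/4563 → advance -1; mR−mL=4460/1521 → turn +1·90°
n=2: pose=(-7,4,E); sL=30/29, sR=6/5; mL=-324/145, mR=15/29; mL+mR=-249/145 → advance -1; mR−mL=399/145 → turn +1·90°
n=3: pose=(-8,4,N); sL=24/41, sR=120/109; mL=-7536/4469, mR=12/41; mL+mR=-6228/4469 → advance -1; mR−mL=8844/4469 → turn +1·90°
n=4: pose=(-8,3,W); sL=12/17, sR=60/89; mL=-2088/1513, mR=6/17; mL+mR=-1554/1513 → advance -1; mR−mL=2622/1513 → turn +1·90°
n=5: pose=(-7,3,S); sL=40/27, sR=120/169; mL=-10000/4563, mR=20/27; mL+mR=-6620/4563 → advance -1; mR−mL=4460/1521 → turn +1·90°
n=6: pose=(-7,4,E); sL=30/29, sR=6/5; mL=-324/145, mR=15/29; mL+mR=-249/145 → advance -1; mR−mL=399/145 → turn +1·90°

0 12/17 60/89 -2088/1513 6/17 -8 3 W
1 40/27 120/169 -10000/4563 20/27 -7 3 S
2 30/29 6/5 -324/145 15/29 -7 4 E
3 24/41 120/109 -7536/4469 12/41 -8 4 N
4 12/17 60/89 -2088/1513 6/17 -8 3 W
5 40/27 120/169 -10000/4563 20/27 -7 3 S
6 30/29 6/5 -324/145 15/29 -7 4 E
final -8 4 N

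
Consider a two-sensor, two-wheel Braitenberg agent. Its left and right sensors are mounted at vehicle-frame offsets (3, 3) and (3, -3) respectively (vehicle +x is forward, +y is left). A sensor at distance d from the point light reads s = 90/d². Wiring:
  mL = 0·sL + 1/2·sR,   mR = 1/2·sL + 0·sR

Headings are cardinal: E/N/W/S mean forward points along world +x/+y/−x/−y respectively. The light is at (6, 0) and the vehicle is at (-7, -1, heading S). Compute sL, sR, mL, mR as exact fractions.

45/58 45/136 45/272 45/116

left sensor world pos  = (-4, -4); dL² = 116
right sensor world pos = (-10, -4); dR² = 272
sL = 90/116 = 45/58
sR = 90/272 = 45/136
mL = 0·sL + 1/2·sR = 45/272
mR = 1/2·sL + 0·sR = 45/116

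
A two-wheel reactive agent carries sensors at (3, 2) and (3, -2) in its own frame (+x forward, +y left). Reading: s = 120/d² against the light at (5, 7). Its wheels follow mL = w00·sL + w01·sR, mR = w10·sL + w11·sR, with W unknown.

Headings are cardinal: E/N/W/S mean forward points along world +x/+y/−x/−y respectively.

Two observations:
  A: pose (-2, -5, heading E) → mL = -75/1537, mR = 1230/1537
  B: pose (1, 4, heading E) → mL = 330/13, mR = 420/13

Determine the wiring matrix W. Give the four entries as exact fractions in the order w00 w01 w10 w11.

1/2 -1 1/2 1/2

obs A: pose=(-2,-5,E) → sL=30/29, sR=30/53, mL=-75/1537, mR=1230/1537
obs B: pose=(1,4,E) → sL=60, sR=60/13, mL=330/13, mR=420/13
sensor matrix S = [[30/29, 30/53], [60, 60/13]]; det S = -583200/19981
solve [mL_A; mL_B] = S·[w00; w01] and [mR_A; mR_B] = S·[w10; w11]:
  w00 = 1/2, w01 = -1, w10 = 1/2, w11 = 1/2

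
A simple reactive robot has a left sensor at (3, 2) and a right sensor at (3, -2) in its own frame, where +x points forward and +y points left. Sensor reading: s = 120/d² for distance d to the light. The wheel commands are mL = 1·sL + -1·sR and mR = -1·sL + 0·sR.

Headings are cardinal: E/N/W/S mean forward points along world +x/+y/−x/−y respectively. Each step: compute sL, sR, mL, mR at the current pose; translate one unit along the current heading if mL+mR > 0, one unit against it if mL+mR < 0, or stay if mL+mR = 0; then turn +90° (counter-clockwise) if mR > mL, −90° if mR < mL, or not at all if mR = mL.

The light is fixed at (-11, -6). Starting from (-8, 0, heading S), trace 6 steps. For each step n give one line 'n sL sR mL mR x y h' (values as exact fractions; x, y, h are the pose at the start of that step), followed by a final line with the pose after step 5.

n=0: pose=(-8,0,S); sL=60/17, sR=12; mL=-144/17, mR=-60/17; mL+mR=-12 → advance -1; mR−mL=84/17 → turn +1·90°
n=1: pose=(-8,1,E); sL=40/39, sR=120/61; mL=-2240/2379, mR=-40/39; mL+mR=-120/61 → advance -1; mR−mL=-200/2379 → turn -1·90°
n=2: pose=(-9,1,S); sL=15/4, sR=15/2; mL=-15/4, mR=-15/4; mL+mR=-15/2 → advance -1; mR−mL=0 → turn +0·90°
n=3: pose=(-9,2,S); sL=120/41, sR=24/5; mL=-384/205, mR=-120/41; mL+mR=-24/5 → advance -1; mR−mL=-216/205 → turn -1·90°
n=4: pose=(-9,3,W); sL=12/5, sR=60/61; mL=432/305, mR=-12/5; mL+mR=-60/61 → advance -1; mR−mL=-1164/305 → turn -1·90°
n=5: pose=(-8,3,N); sL=24/29, sR=120/169; mL=576/4901, mR=-24/29; mL+mR=-120/169 → advance -1; mR−mL=-4632/4901 → turn -1·90°

0 60/17 12 -144/17 -60/17 -8 0 S
1 40/39 120/61 -2240/2379 -40/39 -8 1 E
2 15/4 15/2 -15/4 -15/4 -9 1 S
3 120/41 24/5 -384/205 -120/41 -9 2 S
4 12/5 60/61 432/305 -12/5 -9 3 W
5 24/29 120/169 576/4901 -24/29 -8 3 N
final -8 2 E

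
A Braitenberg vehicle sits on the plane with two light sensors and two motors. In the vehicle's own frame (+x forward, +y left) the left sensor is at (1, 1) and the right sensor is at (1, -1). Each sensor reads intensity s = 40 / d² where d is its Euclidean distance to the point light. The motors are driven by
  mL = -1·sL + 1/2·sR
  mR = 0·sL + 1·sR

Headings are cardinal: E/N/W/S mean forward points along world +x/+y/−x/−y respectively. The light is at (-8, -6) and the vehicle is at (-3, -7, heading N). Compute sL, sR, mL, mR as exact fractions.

5/2 10/9 -35/18 10/9

left sensor world pos  = (-4, -6); dL² = 16
right sensor world pos = (-2, -6); dR² = 36
sL = 40/16 = 5/2
sR = 40/36 = 10/9
mL = -1·sL + 1/2·sR = -35/18
mR = 0·sL + 1·sR = 10/9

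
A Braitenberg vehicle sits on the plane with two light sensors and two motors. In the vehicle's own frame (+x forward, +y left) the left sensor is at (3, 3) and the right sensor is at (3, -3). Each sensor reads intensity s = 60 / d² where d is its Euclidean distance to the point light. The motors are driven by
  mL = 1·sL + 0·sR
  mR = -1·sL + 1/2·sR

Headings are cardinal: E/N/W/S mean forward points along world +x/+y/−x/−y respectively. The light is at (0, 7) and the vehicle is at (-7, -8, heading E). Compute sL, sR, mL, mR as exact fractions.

3/8 3/17 3/8 -39/136

left sensor world pos  = (-4, -5); dL² = 160
right sensor world pos = (-4, -11); dR² = 340
sL = 60/160 = 3/8
sR = 60/340 = 3/17
mL = 1·sL + 0·sR = 3/8
mR = -1·sL + 1/2·sR = -39/136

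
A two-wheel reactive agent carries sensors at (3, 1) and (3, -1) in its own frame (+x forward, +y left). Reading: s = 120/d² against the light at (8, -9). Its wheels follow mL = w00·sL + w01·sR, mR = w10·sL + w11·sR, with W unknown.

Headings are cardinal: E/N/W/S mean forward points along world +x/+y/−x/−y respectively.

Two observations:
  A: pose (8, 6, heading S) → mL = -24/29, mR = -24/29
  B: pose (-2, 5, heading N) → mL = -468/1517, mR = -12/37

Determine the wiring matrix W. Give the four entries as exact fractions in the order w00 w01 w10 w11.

-1/2 -1/2 0 -1

obs A: pose=(8,6,S) → sL=24/29, sR=24/29, mL=-24/29, mR=-24/29
obs B: pose=(-2,5,N) → sL=12/41, sR=12/37, mL=-468/1517, mR=-12/37
sensor matrix S = [[24/29, 24/29], [12/41, 12/37]]; det S = 1152/43993
solve [mL_A; mL_B] = S·[w00; w01] and [mR_A; mR_B] = S·[w10; w11]:
  w00 = -1/2, w01 = -1/2, w10 = 0, w11 = -1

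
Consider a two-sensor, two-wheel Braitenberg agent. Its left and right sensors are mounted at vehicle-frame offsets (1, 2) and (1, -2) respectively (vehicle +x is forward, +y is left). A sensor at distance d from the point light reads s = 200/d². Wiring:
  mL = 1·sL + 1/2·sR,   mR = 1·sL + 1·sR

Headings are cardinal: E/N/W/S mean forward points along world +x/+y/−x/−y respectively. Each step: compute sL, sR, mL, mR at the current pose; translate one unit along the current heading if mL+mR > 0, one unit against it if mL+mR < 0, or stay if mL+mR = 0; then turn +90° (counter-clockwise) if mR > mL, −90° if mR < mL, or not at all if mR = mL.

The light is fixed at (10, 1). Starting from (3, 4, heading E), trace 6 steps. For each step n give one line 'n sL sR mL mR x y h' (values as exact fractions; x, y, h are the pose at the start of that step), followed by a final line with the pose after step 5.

0 200/61 200/37 13500/2257 19600/2257 3 4 E
1 5/2 25/4 45/8 35/4 4 4 N
2 200/53 40/17 4460/901 5520/901 4 5 W
3 100/17 20/9 1070/153 1240/153 3 5 S
4 200/61 200/37 13500/2257 19600/2257 3 4 E
5 5/2 25/4 45/8 35/4 4 4 N
final 4 5 W

n=0: pose=(3,4,E); sL=200/61, sR=200/37; mL=13500/2257, mR=19600/2257; mL+mR=33100/2257 → advance +1; mR−mL=100/37 → turn +1·90°
n=1: pose=(4,4,N); sL=5/2, sR=25/4; mL=45/8, mR=35/4; mL+mR=115/8 → advance +1; mR−mL=25/8 → turn +1·90°
n=2: pose=(4,5,W); sL=200/53, sR=40/17; mL=4460/901, mR=5520/901; mL+mR=9980/901 → advance +1; mR−mL=20/17 → turn +1·90°
n=3: pose=(3,5,S); sL=100/17, sR=20/9; mL=1070/153, mR=1240/153; mL+mR=770/51 → advance +1; mR−mL=10/9 → turn +1·90°
n=4: pose=(3,4,E); sL=200/61, sR=200/37; mL=13500/2257, mR=19600/2257; mL+mR=33100/2257 → advance +1; mR−mL=100/37 → turn +1·90°
n=5: pose=(4,4,N); sL=5/2, sR=25/4; mL=45/8, mR=35/4; mL+mR=115/8 → advance +1; mR−mL=25/8 → turn +1·90°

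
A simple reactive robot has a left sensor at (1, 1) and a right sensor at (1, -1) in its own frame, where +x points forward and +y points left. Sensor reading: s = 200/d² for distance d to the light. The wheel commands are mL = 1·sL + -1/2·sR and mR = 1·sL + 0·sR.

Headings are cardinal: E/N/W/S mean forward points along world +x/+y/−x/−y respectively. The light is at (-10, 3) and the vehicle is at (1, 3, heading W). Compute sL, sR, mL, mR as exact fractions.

left sensor world pos  = (0, 2); dL² = 101
right sensor world pos = (0, 4); dR² = 101
sL = 200/101 = 200/101
sR = 200/101 = 200/101
mL = 1·sL + -1/2·sR = 100/101
mR = 1·sL + 0·sR = 200/101

200/101 200/101 100/101 200/101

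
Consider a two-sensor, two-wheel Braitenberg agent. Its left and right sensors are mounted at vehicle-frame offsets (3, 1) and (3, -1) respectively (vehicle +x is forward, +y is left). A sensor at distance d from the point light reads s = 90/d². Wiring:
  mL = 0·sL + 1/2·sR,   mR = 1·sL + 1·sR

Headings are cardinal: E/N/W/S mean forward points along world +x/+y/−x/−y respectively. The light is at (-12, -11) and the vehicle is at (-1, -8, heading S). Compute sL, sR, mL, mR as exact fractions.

left sensor world pos  = (0, -11); dL² = 144
right sensor world pos = (-2, -11); dR² = 100
sL = 90/144 = 5/8
sR = 90/100 = 9/10
mL = 0·sL + 1/2·sR = 9/20
mR = 1·sL + 1·sR = 61/40

5/8 9/10 9/20 61/40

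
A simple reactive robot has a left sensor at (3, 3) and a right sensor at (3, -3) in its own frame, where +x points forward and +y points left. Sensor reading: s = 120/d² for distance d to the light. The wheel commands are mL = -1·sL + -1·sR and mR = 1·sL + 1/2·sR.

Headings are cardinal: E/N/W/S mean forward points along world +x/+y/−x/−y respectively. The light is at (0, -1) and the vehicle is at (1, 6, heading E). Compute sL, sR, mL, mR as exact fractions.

30/29 15/4 -555/116 675/232

left sensor world pos  = (4, 9); dL² = 116
right sensor world pos = (4, 3); dR² = 32
sL = 120/116 = 30/29
sR = 120/32 = 15/4
mL = -1·sL + -1·sR = -555/116
mR = 1·sL + 1/2·sR = 675/232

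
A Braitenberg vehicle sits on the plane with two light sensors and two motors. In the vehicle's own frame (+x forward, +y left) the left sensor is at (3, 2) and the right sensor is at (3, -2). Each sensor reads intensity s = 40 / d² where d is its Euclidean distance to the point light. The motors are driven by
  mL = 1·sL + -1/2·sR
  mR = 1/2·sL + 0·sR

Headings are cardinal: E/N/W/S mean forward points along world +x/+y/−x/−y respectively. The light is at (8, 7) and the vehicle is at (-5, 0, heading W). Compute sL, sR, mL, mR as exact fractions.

40/337 40/281 4500/94697 20/337

left sensor world pos  = (-8, -2); dL² = 337
right sensor world pos = (-8, 2); dR² = 281
sL = 40/337 = 40/337
sR = 40/281 = 40/281
mL = 1·sL + -1/2·sR = 4500/94697
mR = 1/2·sL + 0·sR = 20/337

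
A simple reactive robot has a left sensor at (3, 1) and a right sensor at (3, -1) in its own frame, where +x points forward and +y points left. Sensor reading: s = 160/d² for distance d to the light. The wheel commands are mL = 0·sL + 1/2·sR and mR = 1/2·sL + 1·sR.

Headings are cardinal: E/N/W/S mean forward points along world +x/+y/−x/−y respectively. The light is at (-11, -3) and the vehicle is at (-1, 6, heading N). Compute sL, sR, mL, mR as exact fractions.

left sensor world pos  = (-2, 9); dL² = 225
right sensor world pos = (0, 9); dR² = 265
sL = 160/225 = 32/45
sR = 160/265 = 32/53
mL = 0·sL + 1/2·sR = 16/53
mR = 1/2·sL + 1·sR = 2288/2385

32/45 32/53 16/53 2288/2385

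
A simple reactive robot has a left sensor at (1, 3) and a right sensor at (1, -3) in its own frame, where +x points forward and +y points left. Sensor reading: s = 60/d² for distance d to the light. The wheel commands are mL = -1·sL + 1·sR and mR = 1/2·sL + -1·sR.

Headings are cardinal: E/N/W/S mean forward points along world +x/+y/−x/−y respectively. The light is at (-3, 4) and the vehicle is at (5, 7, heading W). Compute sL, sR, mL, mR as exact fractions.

left sensor world pos  = (4, 4); dL² = 49
right sensor world pos = (4, 10); dR² = 85
sL = 60/49 = 60/49
sR = 60/85 = 12/17
mL = -1·sL + 1·sR = -432/833
mR = 1/2·sL + -1·sR = -78/833

60/49 12/17 -432/833 -78/833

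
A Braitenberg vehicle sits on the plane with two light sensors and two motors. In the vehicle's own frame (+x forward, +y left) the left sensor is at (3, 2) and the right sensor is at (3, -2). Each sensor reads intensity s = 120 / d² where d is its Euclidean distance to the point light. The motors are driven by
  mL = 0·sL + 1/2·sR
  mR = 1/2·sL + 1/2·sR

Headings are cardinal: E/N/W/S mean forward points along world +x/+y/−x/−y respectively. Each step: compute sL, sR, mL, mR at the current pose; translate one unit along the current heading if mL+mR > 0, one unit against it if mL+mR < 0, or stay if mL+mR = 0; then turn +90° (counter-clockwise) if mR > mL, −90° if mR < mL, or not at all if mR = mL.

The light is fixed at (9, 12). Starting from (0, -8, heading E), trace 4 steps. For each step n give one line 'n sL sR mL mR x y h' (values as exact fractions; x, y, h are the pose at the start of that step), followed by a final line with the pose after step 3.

n=0: pose=(0,-8,E); sL=1/3, sR=3/13; mL=3/26, mR=11/39; mL+mR=31/78 → advance +1; mR−mL=1/6 → turn +1·90°
n=1: pose=(1,-8,N); sL=120/389, sR=24/65; mL=12/65, mR=8568/25285; mL+mR=13236/25285 → advance +1; mR−mL=60/389 → turn +1·90°
n=2: pose=(1,-7,W); sL=60/281, sR=12/41; mL=6/41, mR=2916/11521; mL+mR=4602/11521 → advance +1; mR−mL=30/281 → turn +1·90°
n=3: pose=(0,-7,S); sL=120/533, sR=24/121; mL=12/121, mR=13656/64493; mL+mR=20052/64493 → advance +1; mR−mL=60/533 → turn +1·90°

0 1/3 3/13 3/26 11/39 0 -8 E
1 120/389 24/65 12/65 8568/25285 1 -8 N
2 60/281 12/41 6/41 2916/11521 1 -7 W
3 120/533 24/121 12/121 13656/64493 0 -7 S
final 0 -8 E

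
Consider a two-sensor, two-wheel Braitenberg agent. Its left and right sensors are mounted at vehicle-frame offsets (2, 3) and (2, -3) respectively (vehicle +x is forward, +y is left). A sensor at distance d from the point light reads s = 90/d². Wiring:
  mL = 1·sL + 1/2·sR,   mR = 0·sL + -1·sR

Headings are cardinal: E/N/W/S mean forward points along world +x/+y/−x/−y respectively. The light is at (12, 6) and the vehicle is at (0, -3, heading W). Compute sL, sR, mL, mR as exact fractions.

9/34 45/116 1809/3944 -45/116

left sensor world pos  = (-2, -6); dL² = 340
right sensor world pos = (-2, 0); dR² = 232
sL = 90/340 = 9/34
sR = 90/232 = 45/116
mL = 1·sL + 1/2·sR = 1809/3944
mR = 0·sL + -1·sR = -45/116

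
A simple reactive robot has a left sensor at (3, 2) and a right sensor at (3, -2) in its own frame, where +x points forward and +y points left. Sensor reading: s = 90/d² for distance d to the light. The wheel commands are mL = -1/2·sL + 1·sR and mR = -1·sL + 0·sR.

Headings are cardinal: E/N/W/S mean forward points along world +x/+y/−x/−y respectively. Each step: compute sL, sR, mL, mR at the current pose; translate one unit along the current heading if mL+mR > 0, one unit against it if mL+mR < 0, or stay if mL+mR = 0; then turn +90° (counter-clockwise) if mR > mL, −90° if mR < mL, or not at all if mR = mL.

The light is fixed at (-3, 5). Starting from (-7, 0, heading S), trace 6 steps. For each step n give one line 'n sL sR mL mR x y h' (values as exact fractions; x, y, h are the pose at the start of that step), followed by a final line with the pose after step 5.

n=0: pose=(-7,0,S); sL=45/34, sR=9/10; mL=81/340, mR=-45/34; mL+mR=-369/340 → advance -1; mR−mL=-531/340 → turn -1·90°
n=1: pose=(-7,1,W); sL=18/17, sR=90/53; mL=1053/901, mR=-18/17; mL+mR=99/901 → advance +1; mR−mL=-2007/901 → turn -1·90°
n=2: pose=(-8,1,N); sL=9/5, sR=9; mL=81/10, mR=-9/5; mL+mR=63/10 → advance +1; mR−mL=-99/10 → turn -1·90°
n=3: pose=(-8,2,E); sL=18, sR=90/29; mL=-171/29, mR=-18; mL+mR=-693/29 → advance -1; mR−mL=-351/29 → turn -1·90°
n=4: pose=(-9,2,S); sL=45/26, sR=9/10; mL=9/260, mR=-45/26; mL+mR=-441/260 → advance -1; mR−mL=-459/260 → turn -1·90°
n=5: pose=(-9,3,W); sL=90/97, sR=10/9; mL=565/873, mR=-90/97; mL+mR=-245/873 → advance -1; mR−mL=-1375/873 → turn -1·90°

0 45/34 9/10 81/340 -45/34 -7 0 S
1 18/17 90/53 1053/901 -18/17 -7 1 W
2 9/5 9 81/10 -9/5 -8 1 N
3 18 90/29 -171/29 -18 -8 2 E
4 45/26 9/10 9/260 -45/26 -9 2 S
5 90/97 10/9 565/873 -90/97 -9 3 W
final -8 3 N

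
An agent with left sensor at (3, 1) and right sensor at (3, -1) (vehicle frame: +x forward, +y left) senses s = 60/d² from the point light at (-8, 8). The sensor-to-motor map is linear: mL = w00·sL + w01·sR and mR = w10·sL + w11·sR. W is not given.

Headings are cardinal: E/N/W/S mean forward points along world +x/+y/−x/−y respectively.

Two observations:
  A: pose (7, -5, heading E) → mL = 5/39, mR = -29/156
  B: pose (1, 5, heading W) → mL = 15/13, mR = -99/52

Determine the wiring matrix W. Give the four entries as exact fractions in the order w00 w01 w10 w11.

obs A: pose=(7,-5,E) → sL=5/39, sR=3/26, mL=5/39, mR=-29/156
obs B: pose=(1,5,W) → sL=15/13, sR=3/2, mL=15/13, mR=-99/52
sensor matrix S = [[5/39, 3/26], [15/13, 3/2]]; det S = 10/169
solve [mL_A; mL_B] = S·[w00; w01] and [mR_A; mR_B] = S·[w10; w11]:
  w00 = 1, w01 = 0, w10 = -1, w11 = -1/2

1 0 -1 -1/2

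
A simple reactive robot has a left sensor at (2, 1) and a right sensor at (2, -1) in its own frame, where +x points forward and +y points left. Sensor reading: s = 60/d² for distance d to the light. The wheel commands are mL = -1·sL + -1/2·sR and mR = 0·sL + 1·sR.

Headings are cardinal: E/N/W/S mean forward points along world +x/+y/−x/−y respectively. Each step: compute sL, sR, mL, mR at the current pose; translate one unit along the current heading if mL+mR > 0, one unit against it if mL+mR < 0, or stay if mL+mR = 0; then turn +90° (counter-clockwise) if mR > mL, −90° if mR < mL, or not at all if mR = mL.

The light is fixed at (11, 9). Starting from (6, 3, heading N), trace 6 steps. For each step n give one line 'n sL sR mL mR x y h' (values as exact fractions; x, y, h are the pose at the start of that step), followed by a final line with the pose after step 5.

n=0: pose=(6,3,N); sL=15/13, sR=15/8; mL=-435/208, mR=15/8; mL+mR=-45/208 → advance -1; mR−mL=825/208 → turn +1·90°
n=1: pose=(6,2,W); sL=60/113, sR=12/17; mL=-1698/1921, mR=12/17; mL+mR=-342/1921 → advance -1; mR−mL=3054/1921 → turn +1·90°
n=2: pose=(7,2,S); sL=2/3, sR=30/53; mL=-151/159, mR=30/53; mL+mR=-61/159 → advance -1; mR−mL=241/159 → turn +1·90°
n=3: pose=(7,3,E); sL=60/29, sR=60/53; mL=-4050/1537, mR=60/53; mL+mR=-2310/1537 → advance -1; mR−mL=5790/1537 → turn +1·90°
n=4: pose=(6,3,N); sL=15/13, sR=15/8; mL=-435/208, mR=15/8; mL+mR=-45/208 → advance -1; mR−mL=825/208 → turn +1·90°
n=5: pose=(6,2,W); sL=60/113, sR=12/17; mL=-1698/1921, mR=12/17; mL+mR=-342/1921 → advance -1; mR−mL=3054/1921 → turn +1·90°

0 15/13 15/8 -435/208 15/8 6 3 N
1 60/113 12/17 -1698/1921 12/17 6 2 W
2 2/3 30/53 -151/159 30/53 7 2 S
3 60/29 60/53 -4050/1537 60/53 7 3 E
4 15/13 15/8 -435/208 15/8 6 3 N
5 60/113 12/17 -1698/1921 12/17 6 2 W
final 7 2 S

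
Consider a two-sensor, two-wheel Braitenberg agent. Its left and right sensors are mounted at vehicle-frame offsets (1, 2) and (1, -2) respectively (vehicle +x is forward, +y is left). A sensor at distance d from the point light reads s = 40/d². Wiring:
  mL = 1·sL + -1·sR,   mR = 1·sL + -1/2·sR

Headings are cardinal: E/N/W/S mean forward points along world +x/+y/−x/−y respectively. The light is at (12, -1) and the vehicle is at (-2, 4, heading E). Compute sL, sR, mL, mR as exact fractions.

left sensor world pos  = (-1, 6); dL² = 218
right sensor world pos = (-1, 2); dR² = 178
sL = 40/218 = 20/109
sR = 40/178 = 20/89
mL = 1·sL + -1·sR = -400/9701
mR = 1·sL + -1/2·sR = 690/9701

20/109 20/89 -400/9701 690/9701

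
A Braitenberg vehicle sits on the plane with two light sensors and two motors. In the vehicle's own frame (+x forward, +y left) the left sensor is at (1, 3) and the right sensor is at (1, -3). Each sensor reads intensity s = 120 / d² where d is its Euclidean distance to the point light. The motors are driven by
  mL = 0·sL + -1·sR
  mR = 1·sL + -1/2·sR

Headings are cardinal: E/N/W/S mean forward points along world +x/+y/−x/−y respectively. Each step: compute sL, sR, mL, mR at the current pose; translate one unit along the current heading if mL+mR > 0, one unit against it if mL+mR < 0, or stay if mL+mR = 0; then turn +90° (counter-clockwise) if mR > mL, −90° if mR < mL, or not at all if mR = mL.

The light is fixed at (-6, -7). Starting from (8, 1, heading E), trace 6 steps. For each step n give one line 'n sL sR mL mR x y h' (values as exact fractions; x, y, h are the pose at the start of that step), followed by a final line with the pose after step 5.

0 60/173 12/25 -12/25 462/4325 8 1 E
1 120/181 120/337 -120/337 29580/60997 7 1 N
2 2/3 5/12 -5/12 11/24 7 2 W
3 120/289 24/29 -24/29 12/8381 6 2 S
4 60/169 60/109 -60/109 1470/18421 6 3 E
5 24/37 120/317 -120/317 5388/11729 5 3 N
final 5 4 W

n=0: pose=(8,1,E); sL=60/173, sR=12/25; mL=-12/25, mR=462/4325; mL+mR=-1614/4325 → advance -1; mR−mL=2538/4325 → turn +1·90°
n=1: pose=(7,1,N); sL=120/181, sR=120/337; mL=-120/337, mR=29580/60997; mL+mR=7860/60997 → advance +1; mR−mL=51300/60997 → turn +1·90°
n=2: pose=(7,2,W); sL=2/3, sR=5/12; mL=-5/12, mR=11/24; mL+mR=1/24 → advance +1; mR−mL=7/8 → turn +1·90°
n=3: pose=(6,2,S); sL=120/289, sR=24/29; mL=-24/29, mR=12/8381; mL+mR=-6924/8381 → advance -1; mR−mL=6948/8381 → turn +1·90°
n=4: pose=(6,3,E); sL=60/169, sR=60/109; mL=-60/109, mR=1470/18421; mL+mR=-8670/18421 → advance -1; mR−mL=11610/18421 → turn +1·90°
n=5: pose=(5,3,N); sL=24/37, sR=120/317; mL=-120/317, mR=5388/11729; mL+mR=948/11729 → advance +1; mR−mL=9828/11729 → turn +1·90°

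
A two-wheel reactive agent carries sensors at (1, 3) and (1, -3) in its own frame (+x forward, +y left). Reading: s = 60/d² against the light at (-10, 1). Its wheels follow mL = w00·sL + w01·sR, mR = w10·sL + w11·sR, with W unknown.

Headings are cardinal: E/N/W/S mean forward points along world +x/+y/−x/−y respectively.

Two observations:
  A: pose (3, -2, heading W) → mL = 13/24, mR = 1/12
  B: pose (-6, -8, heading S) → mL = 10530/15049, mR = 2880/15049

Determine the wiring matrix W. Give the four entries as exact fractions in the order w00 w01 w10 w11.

1 1/2 -1 1

obs A: pose=(3,-2,W) → sL=1/3, sR=5/12, mL=13/24, mR=1/12
obs B: pose=(-6,-8,S) → sL=60/149, sR=60/101, mL=10530/15049, mR=2880/15049
sensor matrix S = [[1/3, 5/12], [60/149, 60/101]]; det S = 455/15049
solve [mL_A; mL_B] = S·[w00; w01] and [mR_A; mR_B] = S·[w10; w11]:
  w00 = 1, w01 = 1/2, w10 = -1, w11 = 1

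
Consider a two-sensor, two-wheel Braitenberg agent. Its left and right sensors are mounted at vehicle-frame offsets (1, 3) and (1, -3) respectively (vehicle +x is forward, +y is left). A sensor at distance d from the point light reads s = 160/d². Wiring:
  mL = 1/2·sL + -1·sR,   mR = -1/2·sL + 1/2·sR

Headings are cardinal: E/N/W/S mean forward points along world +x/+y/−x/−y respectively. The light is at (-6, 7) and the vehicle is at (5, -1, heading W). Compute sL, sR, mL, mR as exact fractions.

160/221 32/25 -5072/5525 1536/5525

left sensor world pos  = (4, -4); dL² = 221
right sensor world pos = (4, 2); dR² = 125
sL = 160/221 = 160/221
sR = 160/125 = 32/25
mL = 1/2·sL + -1·sR = -5072/5525
mR = -1/2·sL + 1/2·sR = 1536/5525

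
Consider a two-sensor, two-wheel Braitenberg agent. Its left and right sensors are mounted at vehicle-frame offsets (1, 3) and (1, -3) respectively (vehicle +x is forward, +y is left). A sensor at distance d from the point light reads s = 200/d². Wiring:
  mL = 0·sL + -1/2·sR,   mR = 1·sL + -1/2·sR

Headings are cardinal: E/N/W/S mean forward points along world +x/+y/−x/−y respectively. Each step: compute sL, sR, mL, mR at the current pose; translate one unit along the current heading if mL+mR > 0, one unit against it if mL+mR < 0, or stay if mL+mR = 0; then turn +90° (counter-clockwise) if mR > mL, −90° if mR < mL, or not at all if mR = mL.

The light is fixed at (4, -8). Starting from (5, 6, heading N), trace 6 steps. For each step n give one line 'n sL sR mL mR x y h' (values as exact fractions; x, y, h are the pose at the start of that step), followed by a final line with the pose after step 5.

n=0: pose=(5,6,N); sL=200/229, sR=200/241; mL=-100/241, mR=25300/55189; mL+mR=2400/55189 → advance +1; mR−mL=200/229 → turn +1·90°
n=1: pose=(5,7,W); sL=25/18, sR=50/81; mL=-25/81, mR=175/162; mL+mR=125/162 → advance +1; mR−mL=25/18 → turn +1·90°
n=2: pose=(4,7,S); sL=40/41, sR=40/41; mL=-20/41, mR=20/41; mL+mR=0 → advance +0; mR−mL=40/41 → turn +1·90°
n=3: pose=(4,7,E); sL=8/13, sR=40/29; mL=-20/29, mR=-28/377; mL+mR=-288/377 → advance -1; mR−mL=8/13 → turn +1·90°
n=4: pose=(3,7,N); sL=25/34, sR=10/13; mL=-5/13, mR=155/442; mL+mR=-15/442 → advance -1; mR−mL=25/34 → turn +1·90°
n=5: pose=(3,6,W); sL=8/5, sR=200/293; mL=-100/293, mR=1844/1465; mL+mR=1344/1465 → advance +1; mR−mL=8/5 → turn +1·90°

0 200/229 200/241 -100/241 25300/55189 5 6 N
1 25/18 50/81 -25/81 175/162 5 7 W
2 40/41 40/41 -20/41 20/41 4 7 S
3 8/13 40/29 -20/29 -28/377 4 7 E
4 25/34 10/13 -5/13 155/442 3 7 N
5 8/5 200/293 -100/293 1844/1465 3 6 W
final 2 6 S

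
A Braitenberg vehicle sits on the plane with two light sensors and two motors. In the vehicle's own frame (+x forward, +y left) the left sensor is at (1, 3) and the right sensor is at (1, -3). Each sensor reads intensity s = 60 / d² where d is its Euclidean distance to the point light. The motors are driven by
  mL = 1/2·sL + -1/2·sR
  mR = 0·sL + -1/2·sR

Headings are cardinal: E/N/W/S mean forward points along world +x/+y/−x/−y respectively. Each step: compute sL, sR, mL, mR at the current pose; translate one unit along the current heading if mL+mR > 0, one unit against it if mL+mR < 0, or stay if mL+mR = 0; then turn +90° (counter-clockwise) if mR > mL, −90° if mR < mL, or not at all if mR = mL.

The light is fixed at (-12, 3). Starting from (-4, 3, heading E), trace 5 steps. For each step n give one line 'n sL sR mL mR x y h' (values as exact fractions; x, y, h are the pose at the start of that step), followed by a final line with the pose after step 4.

0 2/3 2/3 0 -1/3 -4 3 E
1 60/101 60/17 -2520/1717 -30/17 -5 3 S
2 3/2 15/13 9/52 -15/26 -5 4 W
3 60/29 12/25 576/725 -6/25 -4 4 N
4 30/53 30/41 -180/2173 -15/41 -4 5 E
final -5 5 S

n=0: pose=(-4,3,E); sL=2/3, sR=2/3; mL=0, mR=-1/3; mL+mR=-1/3 → advance -1; mR−mL=-1/3 → turn -1·90°
n=1: pose=(-5,3,S); sL=60/101, sR=60/17; mL=-2520/1717, mR=-30/17; mL+mR=-5550/1717 → advance -1; mR−mL=-30/101 → turn -1·90°
n=2: pose=(-5,4,W); sL=3/2, sR=15/13; mL=9/52, mR=-15/26; mL+mR=-21/52 → advance -1; mR−mL=-3/4 → turn -1·90°
n=3: pose=(-4,4,N); sL=60/29, sR=12/25; mL=576/725, mR=-6/25; mL+mR=402/725 → advance +1; mR−mL=-30/29 → turn -1·90°
n=4: pose=(-4,5,E); sL=30/53, sR=30/41; mL=-180/2173, mR=-15/41; mL+mR=-975/2173 → advance -1; mR−mL=-15/53 → turn -1·90°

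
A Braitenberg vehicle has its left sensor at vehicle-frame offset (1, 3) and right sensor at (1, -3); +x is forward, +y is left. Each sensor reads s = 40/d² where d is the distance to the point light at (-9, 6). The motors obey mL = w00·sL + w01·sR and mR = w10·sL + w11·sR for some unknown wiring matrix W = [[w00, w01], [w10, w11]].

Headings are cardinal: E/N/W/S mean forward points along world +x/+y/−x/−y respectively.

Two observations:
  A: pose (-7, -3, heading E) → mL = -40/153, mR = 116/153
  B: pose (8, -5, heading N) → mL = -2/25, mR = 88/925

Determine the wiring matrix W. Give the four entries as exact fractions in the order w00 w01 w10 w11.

0 -1 1 -1/2

obs A: pose=(-7,-3,E) → sL=8/9, sR=40/153, mL=-40/153, mR=116/153
obs B: pose=(8,-5,N) → sL=5/37, sR=2/25, mL=-2/25, mR=88/925
sensor matrix S = [[8/9, 40/153], [5/37, 2/25]]; det S = 1688/47175
solve [mL_A; mL_B] = S·[w00; w01] and [mR_A; mR_B] = S·[w10; w11]:
  w00 = 0, w01 = -1, w10 = 1, w11 = -1/2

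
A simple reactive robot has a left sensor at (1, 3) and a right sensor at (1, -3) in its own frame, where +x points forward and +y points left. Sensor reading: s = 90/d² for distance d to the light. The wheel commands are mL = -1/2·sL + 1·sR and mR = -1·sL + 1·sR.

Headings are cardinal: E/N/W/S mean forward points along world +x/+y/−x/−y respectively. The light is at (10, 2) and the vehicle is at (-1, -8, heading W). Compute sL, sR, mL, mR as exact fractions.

left sensor world pos  = (-2, -11); dL² = 313
right sensor world pos = (-2, -5); dR² = 193
sL = 90/313 = 90/313
sR = 90/193 = 90/193
mL = -1/2·sL + 1·sR = 19485/60409
mR = -1·sL + 1·sR = 10800/60409

90/313 90/193 19485/60409 10800/60409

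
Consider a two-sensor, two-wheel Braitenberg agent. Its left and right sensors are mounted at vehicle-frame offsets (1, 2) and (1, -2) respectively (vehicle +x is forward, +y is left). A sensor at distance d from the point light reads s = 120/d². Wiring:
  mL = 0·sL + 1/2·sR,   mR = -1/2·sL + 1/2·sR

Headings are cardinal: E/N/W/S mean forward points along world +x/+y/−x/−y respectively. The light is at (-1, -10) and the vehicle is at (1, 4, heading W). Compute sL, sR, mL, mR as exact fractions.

left sensor world pos  = (0, 2); dL² = 145
right sensor world pos = (0, 6); dR² = 257
sL = 120/145 = 24/29
sR = 120/257 = 120/257
mL = 0·sL + 1/2·sR = 60/257
mR = -1/2·sL + 1/2·sR = -1344/7453

24/29 120/257 60/257 -1344/7453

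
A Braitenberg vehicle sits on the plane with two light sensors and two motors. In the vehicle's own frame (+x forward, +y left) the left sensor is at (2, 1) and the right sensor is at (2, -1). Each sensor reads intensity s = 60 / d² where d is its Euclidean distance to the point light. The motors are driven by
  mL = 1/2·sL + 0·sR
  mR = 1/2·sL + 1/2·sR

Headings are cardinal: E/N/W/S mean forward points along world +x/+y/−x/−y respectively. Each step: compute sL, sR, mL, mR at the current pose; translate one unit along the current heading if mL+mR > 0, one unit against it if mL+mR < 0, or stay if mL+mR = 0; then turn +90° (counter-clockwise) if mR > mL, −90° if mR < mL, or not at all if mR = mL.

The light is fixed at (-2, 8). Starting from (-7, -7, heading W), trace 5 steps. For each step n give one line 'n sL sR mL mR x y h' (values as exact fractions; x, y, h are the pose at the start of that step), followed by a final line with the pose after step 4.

0 12/61 12/49 6/61 660/2989 -7 -7 W
1 30/157 30/169 15/157 4890/26533 -8 -7 S
2 60/241 12/61 30/241 3276/14701 -8 -8 E
3 15/58 15/53 15/116 1665/6148 -7 -8 N
4 12/61 12/49 6/61 660/2989 -7 -7 W
final -8 -7 S

n=0: pose=(-7,-7,W); sL=12/61, sR=12/49; mL=6/61, mR=660/2989; mL+mR=954/2989 → advance +1; mR−mL=6/49 → turn +1·90°
n=1: pose=(-8,-7,S); sL=30/157, sR=30/169; mL=15/157, mR=4890/26533; mL+mR=7425/26533 → advance +1; mR−mL=15/169 → turn +1·90°
n=2: pose=(-8,-8,E); sL=60/241, sR=12/61; mL=30/241, mR=3276/14701; mL+mR=5106/14701 → advance +1; mR−mL=6/61 → turn +1·90°
n=3: pose=(-7,-8,N); sL=15/58, sR=15/53; mL=15/116, mR=1665/6148; mL+mR=615/1537 → advance +1; mR−mL=15/106 → turn +1·90°
n=4: pose=(-7,-7,W); sL=12/61, sR=12/49; mL=6/61, mR=660/2989; mL+mR=954/2989 → advance +1; mR−mL=6/49 → turn +1·90°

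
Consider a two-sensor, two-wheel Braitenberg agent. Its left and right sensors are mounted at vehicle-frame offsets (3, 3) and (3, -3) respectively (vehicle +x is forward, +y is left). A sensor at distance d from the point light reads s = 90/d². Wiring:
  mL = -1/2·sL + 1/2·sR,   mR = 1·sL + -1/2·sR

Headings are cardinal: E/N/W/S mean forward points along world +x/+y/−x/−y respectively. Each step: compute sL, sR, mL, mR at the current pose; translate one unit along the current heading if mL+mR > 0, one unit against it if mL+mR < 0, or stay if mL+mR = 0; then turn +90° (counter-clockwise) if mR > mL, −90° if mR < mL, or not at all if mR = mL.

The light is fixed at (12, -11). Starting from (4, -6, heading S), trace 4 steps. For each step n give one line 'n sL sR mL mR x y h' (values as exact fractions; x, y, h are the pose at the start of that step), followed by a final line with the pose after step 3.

0 90/29 18/25 -864/725 1989/725 4 -6 S
1 45/37 45/13 540/481 -495/962 4 -7 E
2 90/17 90/101 -3780/1717 8325/1717 5 -7 S
3 45/26 45/8 405/208 -225/208 5 -8 E
final 6 -8 S

n=0: pose=(4,-6,S); sL=90/29, sR=18/25; mL=-864/725, mR=1989/725; mL+mR=45/29 → advance +1; mR−mL=2853/725 → turn +1·90°
n=1: pose=(4,-7,E); sL=45/37, sR=45/13; mL=540/481, mR=-495/962; mL+mR=45/74 → advance +1; mR−mL=-1575/962 → turn -1·90°
n=2: pose=(5,-7,S); sL=90/17, sR=90/101; mL=-3780/1717, mR=8325/1717; mL+mR=45/17 → advance +1; mR−mL=12105/1717 → turn +1·90°
n=3: pose=(5,-8,E); sL=45/26, sR=45/8; mL=405/208, mR=-225/208; mL+mR=45/52 → advance +1; mR−mL=-315/104 → turn -1·90°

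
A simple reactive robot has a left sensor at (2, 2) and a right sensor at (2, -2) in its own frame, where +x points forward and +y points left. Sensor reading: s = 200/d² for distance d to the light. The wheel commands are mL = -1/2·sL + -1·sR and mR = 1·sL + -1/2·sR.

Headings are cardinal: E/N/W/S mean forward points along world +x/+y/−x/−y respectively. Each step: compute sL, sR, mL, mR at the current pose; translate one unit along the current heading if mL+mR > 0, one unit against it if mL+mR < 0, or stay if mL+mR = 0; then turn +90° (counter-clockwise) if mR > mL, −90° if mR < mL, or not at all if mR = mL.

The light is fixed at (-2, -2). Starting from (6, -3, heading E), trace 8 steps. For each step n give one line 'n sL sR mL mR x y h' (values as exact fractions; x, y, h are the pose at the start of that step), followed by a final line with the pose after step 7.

0 200/101 200/109 -31100/11009 11700/11009 6 -3 E
1 100/13 100/41 -3350/533 3450/533 5 -3 N
2 200/29 200/29 -300/29 100/29 5 -2 W
3 25/13 5 -155/26 -15/26 6 -2 S
4 200/109 200/101 -31900/11009 9300/11009 6 -1 E
5 100/17 20/9 -790/153 730/153 5 -1 N
6 200/29 200/29 -300/29 100/29 5 -2 W
7 25/13 5 -155/26 -15/26 6 -2 S
final 6 -1 E

n=0: pose=(6,-3,E); sL=200/101, sR=200/109; mL=-31100/11009, mR=11700/11009; mL+mR=-19400/11009 → advance -1; mR−mL=42800/11009 → turn +1·90°
n=1: pose=(5,-3,N); sL=100/13, sR=100/41; mL=-3350/533, mR=3450/533; mL+mR=100/533 → advance +1; mR−mL=6800/533 → turn +1·90°
n=2: pose=(5,-2,W); sL=200/29, sR=200/29; mL=-300/29, mR=100/29; mL+mR=-200/29 → advance -1; mR−mL=400/29 → turn +1·90°
n=3: pose=(6,-2,S); sL=25/13, sR=5; mL=-155/26, mR=-15/26; mL+mR=-85/13 → advance -1; mR−mL=70/13 → turn +1·90°
n=4: pose=(6,-1,E); sL=200/109, sR=200/101; mL=-31900/11009, mR=9300/11009; mL+mR=-22600/11009 → advance -1; mR−mL=41200/11009 → turn +1·90°
n=5: pose=(5,-1,N); sL=100/17, sR=20/9; mL=-790/153, mR=730/153; mL+mR=-20/51 → advance -1; mR−mL=1520/153 → turn +1·90°
n=6: pose=(5,-2,W); sL=200/29, sR=200/29; mL=-300/29, mR=100/29; mL+mR=-200/29 → advance -1; mR−mL=400/29 → turn +1·90°
n=7: pose=(6,-2,S); sL=25/13, sR=5; mL=-155/26, mR=-15/26; mL+mR=-85/13 → advance -1; mR−mL=70/13 → turn +1·90°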